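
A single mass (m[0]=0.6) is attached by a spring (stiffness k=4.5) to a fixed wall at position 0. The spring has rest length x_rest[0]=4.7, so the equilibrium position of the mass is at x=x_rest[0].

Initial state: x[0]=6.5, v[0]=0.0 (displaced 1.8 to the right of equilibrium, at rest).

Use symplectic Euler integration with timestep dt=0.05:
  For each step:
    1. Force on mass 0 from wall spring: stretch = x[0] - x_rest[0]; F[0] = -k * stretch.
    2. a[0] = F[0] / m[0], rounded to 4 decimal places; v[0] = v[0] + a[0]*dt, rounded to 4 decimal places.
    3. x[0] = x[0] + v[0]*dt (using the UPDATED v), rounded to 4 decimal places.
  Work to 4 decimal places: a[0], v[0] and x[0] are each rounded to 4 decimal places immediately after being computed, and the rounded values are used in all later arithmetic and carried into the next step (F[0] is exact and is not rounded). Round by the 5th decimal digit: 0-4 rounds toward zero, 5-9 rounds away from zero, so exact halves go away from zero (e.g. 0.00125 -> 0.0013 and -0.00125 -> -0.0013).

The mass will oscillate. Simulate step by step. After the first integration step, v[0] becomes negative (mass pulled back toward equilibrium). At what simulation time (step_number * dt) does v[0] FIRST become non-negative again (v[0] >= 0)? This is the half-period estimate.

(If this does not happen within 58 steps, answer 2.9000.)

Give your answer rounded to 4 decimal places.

Answer: 1.1500

Derivation:
Step 0: x=[6.5000] v=[0.0000]
Step 1: x=[6.4663] v=[-0.6750]
Step 2: x=[6.3994] v=[-1.3374]
Step 3: x=[6.3007] v=[-1.9747]
Step 4: x=[6.1720] v=[-2.5750]
Step 5: x=[6.0157] v=[-3.1270]
Step 6: x=[5.8347] v=[-3.6204]
Step 7: x=[5.6324] v=[-4.0459]
Step 8: x=[5.4126] v=[-4.3956]
Step 9: x=[5.1795] v=[-4.6628]
Step 10: x=[4.9374] v=[-4.8426]
Step 11: x=[4.6908] v=[-4.9316]
Step 12: x=[4.4444] v=[-4.9282]
Step 13: x=[4.2028] v=[-4.8324]
Step 14: x=[3.9705] v=[-4.6460]
Step 15: x=[3.7519] v=[-4.3724]
Step 16: x=[3.5511] v=[-4.0169]
Step 17: x=[3.3718] v=[-3.5861]
Step 18: x=[3.2174] v=[-3.0880]
Step 19: x=[3.0908] v=[-2.5320]
Step 20: x=[2.9944] v=[-1.9286]
Step 21: x=[2.9300] v=[-1.2890]
Step 22: x=[2.8987] v=[-0.6253]
Step 23: x=[2.9012] v=[0.0502]
First v>=0 after going negative at step 23, time=1.1500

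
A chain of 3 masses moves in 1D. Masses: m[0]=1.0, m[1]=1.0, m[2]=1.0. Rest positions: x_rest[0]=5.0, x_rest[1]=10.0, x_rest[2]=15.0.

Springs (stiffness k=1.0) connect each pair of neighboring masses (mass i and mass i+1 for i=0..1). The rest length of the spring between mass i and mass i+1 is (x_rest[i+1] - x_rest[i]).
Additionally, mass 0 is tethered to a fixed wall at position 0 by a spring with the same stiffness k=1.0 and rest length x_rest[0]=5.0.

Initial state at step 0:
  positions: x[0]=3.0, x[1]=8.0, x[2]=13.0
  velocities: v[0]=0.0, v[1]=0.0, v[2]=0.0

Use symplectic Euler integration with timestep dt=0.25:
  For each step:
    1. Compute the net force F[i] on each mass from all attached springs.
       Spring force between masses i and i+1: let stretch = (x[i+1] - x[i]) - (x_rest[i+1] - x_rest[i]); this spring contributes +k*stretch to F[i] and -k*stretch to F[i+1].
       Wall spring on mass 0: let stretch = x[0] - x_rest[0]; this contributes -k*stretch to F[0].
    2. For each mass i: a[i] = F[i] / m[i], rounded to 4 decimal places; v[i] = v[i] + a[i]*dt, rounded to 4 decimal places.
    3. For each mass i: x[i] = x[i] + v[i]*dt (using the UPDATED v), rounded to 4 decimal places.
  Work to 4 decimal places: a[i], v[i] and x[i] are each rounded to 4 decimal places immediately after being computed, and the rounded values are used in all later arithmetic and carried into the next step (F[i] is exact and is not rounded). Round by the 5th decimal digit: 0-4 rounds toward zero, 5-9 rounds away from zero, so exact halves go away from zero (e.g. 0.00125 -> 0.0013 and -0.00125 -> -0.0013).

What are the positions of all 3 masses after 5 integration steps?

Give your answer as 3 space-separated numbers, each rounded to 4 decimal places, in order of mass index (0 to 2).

Step 0: x=[3.0000 8.0000 13.0000] v=[0.0000 0.0000 0.0000]
Step 1: x=[3.1250 8.0000 13.0000] v=[0.5000 0.0000 0.0000]
Step 2: x=[3.3594 8.0078 13.0000] v=[0.9375 0.0313 0.0000]
Step 3: x=[3.6744 8.0371 13.0005] v=[1.2598 0.1173 0.0020]
Step 4: x=[4.0324 8.1040 13.0033] v=[1.4319 0.2675 0.0112]
Step 5: x=[4.3928 8.2226 13.0124] v=[1.4417 0.4744 0.0364]

Answer: 4.3928 8.2226 13.0124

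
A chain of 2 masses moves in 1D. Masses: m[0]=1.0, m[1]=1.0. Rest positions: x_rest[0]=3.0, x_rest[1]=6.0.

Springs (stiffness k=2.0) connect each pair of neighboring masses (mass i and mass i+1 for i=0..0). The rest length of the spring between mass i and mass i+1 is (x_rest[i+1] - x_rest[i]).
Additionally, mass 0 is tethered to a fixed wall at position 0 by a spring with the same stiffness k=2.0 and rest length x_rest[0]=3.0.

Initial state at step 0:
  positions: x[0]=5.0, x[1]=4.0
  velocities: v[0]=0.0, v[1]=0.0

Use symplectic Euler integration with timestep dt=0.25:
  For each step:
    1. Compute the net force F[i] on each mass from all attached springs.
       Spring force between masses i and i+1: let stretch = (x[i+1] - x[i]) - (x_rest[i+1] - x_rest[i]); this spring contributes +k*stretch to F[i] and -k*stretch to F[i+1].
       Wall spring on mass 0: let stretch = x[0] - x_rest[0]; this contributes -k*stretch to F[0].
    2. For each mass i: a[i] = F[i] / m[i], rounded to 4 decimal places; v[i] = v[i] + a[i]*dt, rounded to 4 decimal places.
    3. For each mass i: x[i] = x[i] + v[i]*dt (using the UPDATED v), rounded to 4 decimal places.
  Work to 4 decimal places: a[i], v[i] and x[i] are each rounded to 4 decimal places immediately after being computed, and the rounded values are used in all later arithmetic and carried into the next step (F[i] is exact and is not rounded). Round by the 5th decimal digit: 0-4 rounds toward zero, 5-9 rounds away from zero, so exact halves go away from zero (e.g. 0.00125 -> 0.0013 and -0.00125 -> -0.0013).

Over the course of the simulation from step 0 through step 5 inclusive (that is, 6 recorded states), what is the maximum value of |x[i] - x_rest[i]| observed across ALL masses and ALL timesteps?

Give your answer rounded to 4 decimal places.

Answer: 2.5639

Derivation:
Step 0: x=[5.0000 4.0000] v=[0.0000 0.0000]
Step 1: x=[4.2500 4.5000] v=[-3.0000 2.0000]
Step 2: x=[3.0000 5.3438] v=[-5.0000 3.3750]
Step 3: x=[1.6680 6.2696] v=[-5.3281 3.7031]
Step 4: x=[0.7027 6.9952] v=[-3.8613 2.9023]
Step 5: x=[0.4361 7.3092] v=[-1.0664 1.2561]
Max displacement = 2.5639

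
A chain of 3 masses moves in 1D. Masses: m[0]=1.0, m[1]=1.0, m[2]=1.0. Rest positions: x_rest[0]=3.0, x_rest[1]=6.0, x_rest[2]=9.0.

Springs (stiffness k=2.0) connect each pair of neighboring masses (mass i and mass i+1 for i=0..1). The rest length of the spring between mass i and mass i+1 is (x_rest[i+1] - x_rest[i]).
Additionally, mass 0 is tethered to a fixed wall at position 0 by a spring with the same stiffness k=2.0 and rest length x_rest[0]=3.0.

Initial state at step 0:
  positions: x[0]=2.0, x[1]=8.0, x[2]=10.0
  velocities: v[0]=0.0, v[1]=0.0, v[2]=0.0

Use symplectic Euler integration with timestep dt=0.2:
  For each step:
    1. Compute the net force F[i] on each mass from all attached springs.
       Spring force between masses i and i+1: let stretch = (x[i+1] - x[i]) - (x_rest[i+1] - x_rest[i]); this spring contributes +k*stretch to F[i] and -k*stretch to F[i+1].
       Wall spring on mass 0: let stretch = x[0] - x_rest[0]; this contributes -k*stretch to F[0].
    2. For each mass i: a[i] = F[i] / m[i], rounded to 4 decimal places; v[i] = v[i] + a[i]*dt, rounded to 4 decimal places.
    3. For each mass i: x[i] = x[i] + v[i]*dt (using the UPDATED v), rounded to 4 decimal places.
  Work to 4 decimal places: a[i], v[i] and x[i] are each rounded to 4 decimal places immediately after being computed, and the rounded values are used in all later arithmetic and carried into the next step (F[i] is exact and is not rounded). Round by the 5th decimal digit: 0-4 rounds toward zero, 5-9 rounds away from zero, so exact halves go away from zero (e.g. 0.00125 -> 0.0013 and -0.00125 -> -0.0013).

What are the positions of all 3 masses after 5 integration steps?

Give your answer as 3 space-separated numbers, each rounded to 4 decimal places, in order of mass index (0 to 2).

Step 0: x=[2.0000 8.0000 10.0000] v=[0.0000 0.0000 0.0000]
Step 1: x=[2.3200 7.6800 10.0800] v=[1.6000 -1.6000 0.4000]
Step 2: x=[2.8832 7.1232 10.2080] v=[2.8160 -2.7840 0.6400]
Step 3: x=[3.5549 6.4740 10.3292] v=[3.3587 -3.2461 0.6061]
Step 4: x=[4.1758 5.8997 10.3820] v=[3.1044 -2.8717 0.2640]
Step 5: x=[4.6005 5.5460 10.3162] v=[2.1236 -1.7683 -0.3289]

Answer: 4.6005 5.5460 10.3162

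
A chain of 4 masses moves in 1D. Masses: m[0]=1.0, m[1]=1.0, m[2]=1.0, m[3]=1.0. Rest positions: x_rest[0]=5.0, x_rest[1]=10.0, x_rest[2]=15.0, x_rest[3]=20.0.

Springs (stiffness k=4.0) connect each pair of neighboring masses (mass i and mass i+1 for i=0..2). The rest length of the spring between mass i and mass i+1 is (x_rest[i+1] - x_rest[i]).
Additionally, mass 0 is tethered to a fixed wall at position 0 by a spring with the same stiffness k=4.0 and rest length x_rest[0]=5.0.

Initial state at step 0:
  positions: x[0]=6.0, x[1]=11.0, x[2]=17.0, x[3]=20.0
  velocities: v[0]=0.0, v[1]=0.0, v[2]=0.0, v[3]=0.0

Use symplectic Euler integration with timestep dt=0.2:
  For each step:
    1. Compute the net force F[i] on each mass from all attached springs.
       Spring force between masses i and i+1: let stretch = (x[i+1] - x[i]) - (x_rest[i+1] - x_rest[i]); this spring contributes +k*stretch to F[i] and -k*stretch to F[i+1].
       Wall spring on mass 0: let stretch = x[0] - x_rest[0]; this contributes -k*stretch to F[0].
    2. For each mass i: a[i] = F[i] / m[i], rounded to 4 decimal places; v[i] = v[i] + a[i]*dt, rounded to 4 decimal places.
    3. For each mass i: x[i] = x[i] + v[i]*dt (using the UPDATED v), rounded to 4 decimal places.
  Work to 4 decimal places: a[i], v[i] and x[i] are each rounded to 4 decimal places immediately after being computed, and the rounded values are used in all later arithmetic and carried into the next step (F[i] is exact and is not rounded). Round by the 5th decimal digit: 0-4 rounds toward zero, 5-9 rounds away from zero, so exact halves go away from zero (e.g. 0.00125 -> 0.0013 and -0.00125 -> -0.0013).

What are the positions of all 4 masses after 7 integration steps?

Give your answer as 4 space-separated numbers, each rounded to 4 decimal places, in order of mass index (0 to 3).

Answer: 4.9292 9.1343 16.0160 21.0897

Derivation:
Step 0: x=[6.0000 11.0000 17.0000 20.0000] v=[0.0000 0.0000 0.0000 0.0000]
Step 1: x=[5.8400 11.1600 16.5200 20.3200] v=[-0.8000 0.8000 -2.4000 1.6000]
Step 2: x=[5.5968 11.3264 15.7904 20.8320] v=[-1.2160 0.8320 -3.6480 2.5600]
Step 3: x=[5.3748 11.2903 15.1532 21.3373] v=[-1.1098 -0.1805 -3.1859 2.5267]
Step 4: x=[5.2394 10.9258 14.8874 21.6532] v=[-0.6772 -1.8226 -1.3289 1.5794]
Step 5: x=[5.1755 10.2853 15.0703 21.6866] v=[-0.3196 -3.2024 0.9145 0.1668]
Step 6: x=[5.1011 9.5929 15.5462 21.4614] v=[-0.3722 -3.4622 2.3795 -1.1262]
Step 7: x=[4.9292 9.1343 16.0160 21.0897] v=[-0.8596 -2.2930 2.3490 -1.8584]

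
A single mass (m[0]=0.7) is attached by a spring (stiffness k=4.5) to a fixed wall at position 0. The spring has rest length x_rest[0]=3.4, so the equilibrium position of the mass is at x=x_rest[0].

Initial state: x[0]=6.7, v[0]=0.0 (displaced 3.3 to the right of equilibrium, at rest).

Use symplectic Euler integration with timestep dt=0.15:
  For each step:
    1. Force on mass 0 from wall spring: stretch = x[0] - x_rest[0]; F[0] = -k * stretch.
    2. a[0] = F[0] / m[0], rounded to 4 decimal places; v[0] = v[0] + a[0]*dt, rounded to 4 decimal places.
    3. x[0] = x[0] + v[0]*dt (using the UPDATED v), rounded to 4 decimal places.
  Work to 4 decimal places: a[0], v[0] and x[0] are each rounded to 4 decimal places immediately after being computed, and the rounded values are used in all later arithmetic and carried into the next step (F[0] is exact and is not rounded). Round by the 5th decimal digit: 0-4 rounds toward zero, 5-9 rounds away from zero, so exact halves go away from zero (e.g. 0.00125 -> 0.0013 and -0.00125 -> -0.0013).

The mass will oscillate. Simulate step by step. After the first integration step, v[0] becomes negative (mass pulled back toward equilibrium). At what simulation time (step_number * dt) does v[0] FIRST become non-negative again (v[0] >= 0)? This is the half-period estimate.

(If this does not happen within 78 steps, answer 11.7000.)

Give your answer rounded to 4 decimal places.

Answer: 1.3500

Derivation:
Step 0: x=[6.7000] v=[0.0000]
Step 1: x=[6.2227] v=[-3.1821]
Step 2: x=[5.3371] v=[-5.9040]
Step 3: x=[4.1713] v=[-7.7719]
Step 4: x=[2.8939] v=[-8.5157]
Step 5: x=[1.6897] v=[-8.0277]
Step 6: x=[0.7329] v=[-6.3785]
Step 7: x=[0.1619] v=[-3.8067]
Step 8: x=[0.0593] v=[-0.6842]
Step 9: x=[0.4399] v=[2.5372]
First v>=0 after going negative at step 9, time=1.3500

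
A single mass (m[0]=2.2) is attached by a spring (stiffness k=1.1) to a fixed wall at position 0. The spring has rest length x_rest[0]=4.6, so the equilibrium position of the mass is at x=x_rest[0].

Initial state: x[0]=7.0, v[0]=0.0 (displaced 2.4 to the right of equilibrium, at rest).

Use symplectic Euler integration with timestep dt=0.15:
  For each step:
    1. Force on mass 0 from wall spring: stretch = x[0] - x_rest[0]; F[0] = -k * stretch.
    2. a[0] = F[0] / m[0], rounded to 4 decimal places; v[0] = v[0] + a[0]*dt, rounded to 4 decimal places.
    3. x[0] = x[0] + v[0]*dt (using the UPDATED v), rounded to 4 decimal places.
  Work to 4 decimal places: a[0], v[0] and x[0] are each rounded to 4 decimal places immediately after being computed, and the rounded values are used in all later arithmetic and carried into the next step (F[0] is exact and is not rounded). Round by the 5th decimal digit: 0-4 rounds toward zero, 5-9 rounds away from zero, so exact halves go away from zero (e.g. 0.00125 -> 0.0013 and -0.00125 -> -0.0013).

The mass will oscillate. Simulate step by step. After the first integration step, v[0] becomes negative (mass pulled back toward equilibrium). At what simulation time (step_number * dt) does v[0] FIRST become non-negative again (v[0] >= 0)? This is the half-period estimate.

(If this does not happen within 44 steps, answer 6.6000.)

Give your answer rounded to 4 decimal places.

Answer: 4.5000

Derivation:
Step 0: x=[7.0000] v=[0.0000]
Step 1: x=[6.9730] v=[-0.1800]
Step 2: x=[6.9193] v=[-0.3580]
Step 3: x=[6.8395] v=[-0.5320]
Step 4: x=[6.7345] v=[-0.7000]
Step 5: x=[6.6055] v=[-0.8601]
Step 6: x=[6.4539] v=[-1.0105]
Step 7: x=[6.2815] v=[-1.1496]
Step 8: x=[6.0901] v=[-1.2757]
Step 9: x=[5.8820] v=[-1.3875]
Step 10: x=[5.6594] v=[-1.4837]
Step 11: x=[5.4249] v=[-1.5632]
Step 12: x=[5.1811] v=[-1.6251]
Step 13: x=[4.9308] v=[-1.6687]
Step 14: x=[4.6768] v=[-1.6935]
Step 15: x=[4.4219] v=[-1.6993]
Step 16: x=[4.1690] v=[-1.6859]
Step 17: x=[3.9210] v=[-1.6536]
Step 18: x=[3.6806] v=[-1.6027]
Step 19: x=[3.4505] v=[-1.5337]
Step 20: x=[3.2334] v=[-1.4475]
Step 21: x=[3.0317] v=[-1.3450]
Step 22: x=[2.8476] v=[-1.2274]
Step 23: x=[2.6832] v=[-1.0960]
Step 24: x=[2.5404] v=[-0.9522]
Step 25: x=[2.4207] v=[-0.7977]
Step 26: x=[2.3256] v=[-0.6342]
Step 27: x=[2.2561] v=[-0.4636]
Step 28: x=[2.2129] v=[-0.2878]
Step 29: x=[2.1966] v=[-0.1088]
Step 30: x=[2.2073] v=[0.0715]
First v>=0 after going negative at step 30, time=4.5000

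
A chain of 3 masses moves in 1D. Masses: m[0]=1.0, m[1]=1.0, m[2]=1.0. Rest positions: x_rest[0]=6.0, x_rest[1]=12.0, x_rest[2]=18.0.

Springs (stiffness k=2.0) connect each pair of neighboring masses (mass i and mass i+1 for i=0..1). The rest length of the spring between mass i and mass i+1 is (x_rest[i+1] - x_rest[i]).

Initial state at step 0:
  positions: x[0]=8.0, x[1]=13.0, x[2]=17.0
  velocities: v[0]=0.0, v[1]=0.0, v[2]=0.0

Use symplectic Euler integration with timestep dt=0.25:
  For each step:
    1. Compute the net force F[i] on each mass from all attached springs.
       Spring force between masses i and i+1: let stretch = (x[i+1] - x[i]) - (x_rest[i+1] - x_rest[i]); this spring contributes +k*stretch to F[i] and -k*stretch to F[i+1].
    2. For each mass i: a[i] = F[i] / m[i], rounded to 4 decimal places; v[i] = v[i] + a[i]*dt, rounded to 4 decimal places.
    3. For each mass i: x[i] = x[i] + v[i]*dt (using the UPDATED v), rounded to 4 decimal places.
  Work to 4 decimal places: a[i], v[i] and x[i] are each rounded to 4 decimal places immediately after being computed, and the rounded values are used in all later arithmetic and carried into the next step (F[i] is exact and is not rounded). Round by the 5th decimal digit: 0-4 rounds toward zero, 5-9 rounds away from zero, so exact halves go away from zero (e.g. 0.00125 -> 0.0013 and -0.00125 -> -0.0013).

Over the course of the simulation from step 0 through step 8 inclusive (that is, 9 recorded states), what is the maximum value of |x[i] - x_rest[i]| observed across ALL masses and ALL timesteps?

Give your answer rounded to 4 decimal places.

Step 0: x=[8.0000 13.0000 17.0000] v=[0.0000 0.0000 0.0000]
Step 1: x=[7.8750 12.8750 17.2500] v=[-0.5000 -0.5000 1.0000]
Step 2: x=[7.6250 12.6719 17.7031] v=[-1.0000 -0.8125 1.8125]
Step 3: x=[7.2559 12.4668 18.2773] v=[-1.4766 -0.8204 2.2969]
Step 4: x=[6.7881 12.3367 18.8752] v=[-1.8712 -0.5206 2.3917]
Step 5: x=[6.2639 12.3303 19.4058] v=[-2.0969 -0.0257 2.1225]
Step 6: x=[5.7480 12.4500 19.8020] v=[-2.0637 0.4789 1.5848]
Step 7: x=[5.3198 12.6510 20.0292] v=[-1.7127 0.8039 0.9088]
Step 8: x=[5.0580 12.8579 20.0841] v=[-1.0471 0.8274 0.2197]
Max displacement = 2.0841

Answer: 2.0841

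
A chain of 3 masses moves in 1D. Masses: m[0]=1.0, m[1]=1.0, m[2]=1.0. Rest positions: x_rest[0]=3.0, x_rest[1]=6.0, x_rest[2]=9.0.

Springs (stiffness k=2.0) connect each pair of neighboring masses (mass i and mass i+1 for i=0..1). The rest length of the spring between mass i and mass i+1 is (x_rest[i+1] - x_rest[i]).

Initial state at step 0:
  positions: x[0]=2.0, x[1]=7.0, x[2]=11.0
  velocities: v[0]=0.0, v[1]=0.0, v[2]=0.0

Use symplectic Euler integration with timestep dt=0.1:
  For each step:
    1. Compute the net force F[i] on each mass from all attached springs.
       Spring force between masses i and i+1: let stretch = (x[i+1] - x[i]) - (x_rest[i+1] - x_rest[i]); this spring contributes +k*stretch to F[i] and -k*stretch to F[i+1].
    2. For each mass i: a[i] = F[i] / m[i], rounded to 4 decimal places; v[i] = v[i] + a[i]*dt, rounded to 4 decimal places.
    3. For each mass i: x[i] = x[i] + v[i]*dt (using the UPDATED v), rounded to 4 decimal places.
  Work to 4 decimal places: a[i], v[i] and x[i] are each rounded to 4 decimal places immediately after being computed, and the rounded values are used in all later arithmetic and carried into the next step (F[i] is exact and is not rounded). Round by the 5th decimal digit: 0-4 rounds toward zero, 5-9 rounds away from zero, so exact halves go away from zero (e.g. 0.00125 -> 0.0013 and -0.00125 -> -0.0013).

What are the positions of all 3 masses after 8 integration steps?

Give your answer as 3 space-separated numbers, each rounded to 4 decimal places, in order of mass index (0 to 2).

Answer: 3.2091 6.5007 10.2901

Derivation:
Step 0: x=[2.0000 7.0000 11.0000] v=[0.0000 0.0000 0.0000]
Step 1: x=[2.0400 6.9800 10.9800] v=[0.4000 -0.2000 -0.2000]
Step 2: x=[2.1188 6.9412 10.9400] v=[0.7880 -0.3880 -0.4000]
Step 3: x=[2.2341 6.8859 10.8800] v=[1.1525 -0.5527 -0.5998]
Step 4: x=[2.3824 6.8175 10.8001] v=[1.4829 -0.6842 -0.7986]
Step 5: x=[2.5594 6.7400 10.7006] v=[1.7699 -0.7747 -0.9951]
Step 6: x=[2.7600 6.6581 10.5819] v=[2.0060 -0.8187 -1.1872]
Step 7: x=[2.9786 6.5767 10.4447] v=[2.1856 -0.8136 -1.3720]
Step 8: x=[3.2091 6.5007 10.2901] v=[2.3052 -0.7596 -1.5456]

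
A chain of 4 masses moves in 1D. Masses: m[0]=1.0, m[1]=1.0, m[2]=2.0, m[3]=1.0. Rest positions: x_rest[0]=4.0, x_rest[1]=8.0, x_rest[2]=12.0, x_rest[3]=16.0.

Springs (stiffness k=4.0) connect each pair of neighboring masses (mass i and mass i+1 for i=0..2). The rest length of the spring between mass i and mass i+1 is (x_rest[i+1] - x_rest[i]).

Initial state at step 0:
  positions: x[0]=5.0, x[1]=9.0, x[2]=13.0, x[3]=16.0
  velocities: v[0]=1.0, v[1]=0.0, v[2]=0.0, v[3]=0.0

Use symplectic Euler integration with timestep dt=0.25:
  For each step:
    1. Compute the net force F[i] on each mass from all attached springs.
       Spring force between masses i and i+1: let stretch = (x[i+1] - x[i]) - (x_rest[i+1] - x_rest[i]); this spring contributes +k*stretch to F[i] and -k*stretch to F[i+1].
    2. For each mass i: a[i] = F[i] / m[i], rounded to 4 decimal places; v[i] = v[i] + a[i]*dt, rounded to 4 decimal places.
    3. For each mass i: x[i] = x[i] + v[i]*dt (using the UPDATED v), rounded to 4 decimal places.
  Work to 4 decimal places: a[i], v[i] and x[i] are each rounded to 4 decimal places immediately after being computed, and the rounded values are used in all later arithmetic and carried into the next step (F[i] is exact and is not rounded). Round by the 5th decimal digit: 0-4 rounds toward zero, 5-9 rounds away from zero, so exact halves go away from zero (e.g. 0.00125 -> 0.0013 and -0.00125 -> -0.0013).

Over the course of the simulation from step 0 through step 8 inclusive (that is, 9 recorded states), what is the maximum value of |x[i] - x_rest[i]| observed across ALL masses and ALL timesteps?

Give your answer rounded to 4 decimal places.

Step 0: x=[5.0000 9.0000 13.0000 16.0000] v=[1.0000 0.0000 0.0000 0.0000]
Step 1: x=[5.2500 9.0000 12.8750 16.2500] v=[1.0000 0.0000 -0.5000 1.0000]
Step 2: x=[5.4375 9.0313 12.6875 16.6563] v=[0.7500 0.1250 -0.7500 1.6250]
Step 3: x=[5.5235 9.0782 12.5391 17.0704] v=[0.3438 0.1874 -0.5937 1.6562]
Step 4: x=[5.4981 9.1016 12.5245 17.3516] v=[-0.1015 0.0936 -0.0585 1.1249]
Step 5: x=[5.3736 9.0799 12.6854 17.4261] v=[-0.4980 -0.0870 0.6436 0.2978]
Step 6: x=[5.1757 9.0330 12.9882 17.3154] v=[-0.7917 -0.1878 1.2112 -0.4429]
Step 7: x=[4.9421 9.0105 13.3375 17.1229] v=[-0.9344 -0.0899 1.3972 -0.7701]
Step 8: x=[4.7256 9.0527 13.6191 16.9840] v=[-0.8660 0.1687 1.1264 -0.5555]
Max displacement = 1.6191

Answer: 1.6191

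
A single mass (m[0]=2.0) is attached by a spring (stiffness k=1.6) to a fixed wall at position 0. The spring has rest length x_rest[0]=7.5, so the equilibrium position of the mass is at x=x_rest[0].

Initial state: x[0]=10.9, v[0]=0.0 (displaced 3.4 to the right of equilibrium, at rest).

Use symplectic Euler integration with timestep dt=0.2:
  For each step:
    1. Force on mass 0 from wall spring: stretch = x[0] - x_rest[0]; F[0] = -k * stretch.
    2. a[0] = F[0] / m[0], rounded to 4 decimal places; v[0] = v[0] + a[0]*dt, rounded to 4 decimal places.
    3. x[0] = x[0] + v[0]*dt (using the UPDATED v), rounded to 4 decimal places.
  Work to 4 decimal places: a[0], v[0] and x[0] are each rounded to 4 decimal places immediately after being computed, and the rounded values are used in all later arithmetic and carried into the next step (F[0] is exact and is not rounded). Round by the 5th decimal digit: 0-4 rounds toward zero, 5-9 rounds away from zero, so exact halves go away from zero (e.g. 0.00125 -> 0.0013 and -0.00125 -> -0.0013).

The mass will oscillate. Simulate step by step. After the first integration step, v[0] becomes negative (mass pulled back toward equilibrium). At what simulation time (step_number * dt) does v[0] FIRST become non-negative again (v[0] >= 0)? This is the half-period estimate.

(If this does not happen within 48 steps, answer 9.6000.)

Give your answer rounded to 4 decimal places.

Step 0: x=[10.9000] v=[0.0000]
Step 1: x=[10.7912] v=[-0.5440]
Step 2: x=[10.5771] v=[-1.0706]
Step 3: x=[10.2645] v=[-1.5629]
Step 4: x=[9.8635] v=[-2.0052]
Step 5: x=[9.3868] v=[-2.3834]
Step 6: x=[8.8497] v=[-2.6853]
Step 7: x=[8.2694] v=[-2.9013]
Step 8: x=[7.6645] v=[-3.0244]
Step 9: x=[7.0544] v=[-3.0507]
Step 10: x=[6.4585] v=[-2.9794]
Step 11: x=[5.8959] v=[-2.8128]
Step 12: x=[5.3847] v=[-2.5561]
Step 13: x=[4.9412] v=[-2.2177]
Step 14: x=[4.5795] v=[-1.8083]
Step 15: x=[4.3113] v=[-1.3410]
Step 16: x=[4.1451] v=[-0.8308]
Step 17: x=[4.0863] v=[-0.2940]
Step 18: x=[4.1367] v=[0.2522]
First v>=0 after going negative at step 18, time=3.6000

Answer: 3.6000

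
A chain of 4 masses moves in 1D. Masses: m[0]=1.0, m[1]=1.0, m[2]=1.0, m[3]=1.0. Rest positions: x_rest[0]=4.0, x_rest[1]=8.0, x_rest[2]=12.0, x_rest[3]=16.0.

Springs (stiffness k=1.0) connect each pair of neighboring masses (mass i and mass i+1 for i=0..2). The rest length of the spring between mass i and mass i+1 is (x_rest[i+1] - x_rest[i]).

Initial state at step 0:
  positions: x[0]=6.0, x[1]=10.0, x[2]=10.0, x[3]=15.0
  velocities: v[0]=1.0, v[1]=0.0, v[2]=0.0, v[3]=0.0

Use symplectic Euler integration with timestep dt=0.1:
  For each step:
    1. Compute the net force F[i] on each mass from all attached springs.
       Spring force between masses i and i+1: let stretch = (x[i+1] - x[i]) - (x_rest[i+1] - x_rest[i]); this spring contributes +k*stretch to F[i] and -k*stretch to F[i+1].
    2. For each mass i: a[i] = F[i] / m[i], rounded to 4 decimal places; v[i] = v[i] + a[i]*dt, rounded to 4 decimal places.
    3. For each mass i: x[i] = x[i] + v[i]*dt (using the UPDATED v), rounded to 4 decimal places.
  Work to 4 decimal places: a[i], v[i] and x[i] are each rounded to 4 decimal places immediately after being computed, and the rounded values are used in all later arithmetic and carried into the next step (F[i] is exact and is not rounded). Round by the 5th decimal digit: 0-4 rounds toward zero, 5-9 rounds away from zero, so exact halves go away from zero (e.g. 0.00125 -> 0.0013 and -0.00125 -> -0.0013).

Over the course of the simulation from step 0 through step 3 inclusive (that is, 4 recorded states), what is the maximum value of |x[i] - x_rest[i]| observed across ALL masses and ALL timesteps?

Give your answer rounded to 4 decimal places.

Answer: 2.2940

Derivation:
Step 0: x=[6.0000 10.0000 10.0000 15.0000] v=[1.0000 0.0000 0.0000 0.0000]
Step 1: x=[6.1000 9.9600 10.0500 14.9900] v=[1.0000 -0.4000 0.5000 -0.1000]
Step 2: x=[6.1986 9.8823 10.1485 14.9706] v=[0.9860 -0.7770 0.9850 -0.1940]
Step 3: x=[6.2940 9.7704 10.2926 14.9430] v=[0.9544 -1.1188 1.4406 -0.2762]
Max displacement = 2.2940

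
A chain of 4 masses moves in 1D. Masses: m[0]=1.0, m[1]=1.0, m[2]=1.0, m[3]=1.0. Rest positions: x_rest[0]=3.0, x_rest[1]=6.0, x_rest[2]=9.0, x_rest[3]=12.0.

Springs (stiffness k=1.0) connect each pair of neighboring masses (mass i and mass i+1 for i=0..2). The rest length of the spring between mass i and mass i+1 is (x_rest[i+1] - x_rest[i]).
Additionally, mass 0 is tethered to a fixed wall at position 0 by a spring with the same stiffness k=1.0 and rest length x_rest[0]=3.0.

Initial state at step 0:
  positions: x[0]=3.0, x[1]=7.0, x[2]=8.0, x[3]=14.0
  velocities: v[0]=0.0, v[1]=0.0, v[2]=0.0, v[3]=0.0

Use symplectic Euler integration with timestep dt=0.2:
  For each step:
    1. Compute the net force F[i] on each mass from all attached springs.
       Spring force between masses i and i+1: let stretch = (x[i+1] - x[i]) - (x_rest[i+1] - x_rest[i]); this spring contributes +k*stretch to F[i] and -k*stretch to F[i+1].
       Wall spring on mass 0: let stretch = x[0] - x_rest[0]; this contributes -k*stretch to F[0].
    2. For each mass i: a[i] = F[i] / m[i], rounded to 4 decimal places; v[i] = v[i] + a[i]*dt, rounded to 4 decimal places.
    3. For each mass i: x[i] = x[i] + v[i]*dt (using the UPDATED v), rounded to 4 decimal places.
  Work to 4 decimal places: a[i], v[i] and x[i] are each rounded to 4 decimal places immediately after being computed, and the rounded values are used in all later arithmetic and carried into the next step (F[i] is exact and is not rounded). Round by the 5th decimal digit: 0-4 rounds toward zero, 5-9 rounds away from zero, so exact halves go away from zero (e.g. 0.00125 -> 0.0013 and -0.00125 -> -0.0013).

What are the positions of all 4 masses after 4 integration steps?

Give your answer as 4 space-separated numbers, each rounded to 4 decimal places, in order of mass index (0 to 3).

Answer: 3.2896 6.0682 9.6388 12.9815

Derivation:
Step 0: x=[3.0000 7.0000 8.0000 14.0000] v=[0.0000 0.0000 0.0000 0.0000]
Step 1: x=[3.0400 6.8800 8.2000 13.8800] v=[0.2000 -0.6000 1.0000 -0.6000]
Step 2: x=[3.1120 6.6592 8.5744 13.6528] v=[0.3600 -1.1040 1.8720 -1.1360]
Step 3: x=[3.2014 6.3731 9.0753 13.3425] v=[0.4470 -1.4304 2.5046 -1.5517]
Step 4: x=[3.2896 6.0682 9.6388 12.9815] v=[0.4411 -1.5243 2.8176 -1.8051]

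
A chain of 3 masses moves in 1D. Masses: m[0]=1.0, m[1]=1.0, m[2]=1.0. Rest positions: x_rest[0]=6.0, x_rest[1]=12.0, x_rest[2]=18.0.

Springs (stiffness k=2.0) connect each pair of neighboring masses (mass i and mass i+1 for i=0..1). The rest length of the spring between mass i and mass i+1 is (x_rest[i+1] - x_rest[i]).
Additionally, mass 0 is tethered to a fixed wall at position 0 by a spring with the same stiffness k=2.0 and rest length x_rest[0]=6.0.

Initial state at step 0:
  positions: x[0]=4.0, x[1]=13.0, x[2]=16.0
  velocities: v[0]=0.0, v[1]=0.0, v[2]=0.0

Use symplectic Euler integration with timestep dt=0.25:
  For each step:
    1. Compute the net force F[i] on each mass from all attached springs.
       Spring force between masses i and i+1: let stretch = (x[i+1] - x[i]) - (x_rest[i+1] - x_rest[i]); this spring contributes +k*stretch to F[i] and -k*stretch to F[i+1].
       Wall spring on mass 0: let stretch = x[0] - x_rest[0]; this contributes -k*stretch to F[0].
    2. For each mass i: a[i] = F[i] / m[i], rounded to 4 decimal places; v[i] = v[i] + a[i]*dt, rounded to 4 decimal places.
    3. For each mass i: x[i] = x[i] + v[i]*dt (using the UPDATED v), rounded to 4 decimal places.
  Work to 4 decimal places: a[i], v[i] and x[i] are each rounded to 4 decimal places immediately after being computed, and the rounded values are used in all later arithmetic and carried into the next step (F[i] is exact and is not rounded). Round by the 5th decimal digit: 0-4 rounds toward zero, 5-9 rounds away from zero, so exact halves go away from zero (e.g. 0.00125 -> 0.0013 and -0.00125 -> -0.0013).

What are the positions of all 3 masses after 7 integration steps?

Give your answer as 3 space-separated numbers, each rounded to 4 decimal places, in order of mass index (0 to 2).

Step 0: x=[4.0000 13.0000 16.0000] v=[0.0000 0.0000 0.0000]
Step 1: x=[4.6250 12.2500 16.3750] v=[2.5000 -3.0000 1.5000]
Step 2: x=[5.6250 11.0625 16.9844] v=[4.0000 -4.7500 2.4375]
Step 3: x=[6.6016 9.9356 17.6036] v=[3.9063 -4.5078 2.4766]
Step 4: x=[7.1697 9.3504 18.0143] v=[2.2725 -2.3408 1.6426]
Step 5: x=[7.1142 9.5756 18.0920] v=[-0.2220 0.9008 0.3107]
Step 6: x=[6.4771 10.5577 17.8551] v=[-2.5484 3.9283 -0.9475]
Step 7: x=[5.5404 11.9419 17.4561] v=[-3.7467 5.5367 -1.5962]

Answer: 5.5404 11.9419 17.4561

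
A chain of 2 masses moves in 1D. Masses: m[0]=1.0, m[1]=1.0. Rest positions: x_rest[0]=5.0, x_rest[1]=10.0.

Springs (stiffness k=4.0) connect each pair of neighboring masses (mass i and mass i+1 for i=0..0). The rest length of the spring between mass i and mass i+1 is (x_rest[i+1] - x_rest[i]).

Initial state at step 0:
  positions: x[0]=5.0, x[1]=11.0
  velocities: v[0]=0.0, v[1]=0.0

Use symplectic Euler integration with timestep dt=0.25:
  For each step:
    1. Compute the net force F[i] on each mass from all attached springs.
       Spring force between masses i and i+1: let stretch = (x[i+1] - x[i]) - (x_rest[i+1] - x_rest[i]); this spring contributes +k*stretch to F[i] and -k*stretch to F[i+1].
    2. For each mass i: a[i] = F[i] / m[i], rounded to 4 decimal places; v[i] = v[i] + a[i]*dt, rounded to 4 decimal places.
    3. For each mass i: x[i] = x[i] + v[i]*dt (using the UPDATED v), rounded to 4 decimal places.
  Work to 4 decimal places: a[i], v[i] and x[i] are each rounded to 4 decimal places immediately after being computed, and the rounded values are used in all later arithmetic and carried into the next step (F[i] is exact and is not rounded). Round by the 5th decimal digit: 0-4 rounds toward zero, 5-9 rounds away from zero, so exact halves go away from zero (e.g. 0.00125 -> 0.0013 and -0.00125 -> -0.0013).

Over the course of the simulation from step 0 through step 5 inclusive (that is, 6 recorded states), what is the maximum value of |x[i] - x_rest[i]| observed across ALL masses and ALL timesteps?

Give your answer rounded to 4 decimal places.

Step 0: x=[5.0000 11.0000] v=[0.0000 0.0000]
Step 1: x=[5.2500 10.7500] v=[1.0000 -1.0000]
Step 2: x=[5.6250 10.3750] v=[1.5000 -1.5000]
Step 3: x=[5.9375 10.0625] v=[1.2500 -1.2500]
Step 4: x=[6.0313 9.9688] v=[0.3750 -0.3750]
Step 5: x=[5.8594 10.1407] v=[-0.6875 0.6875]
Max displacement = 1.0313

Answer: 1.0313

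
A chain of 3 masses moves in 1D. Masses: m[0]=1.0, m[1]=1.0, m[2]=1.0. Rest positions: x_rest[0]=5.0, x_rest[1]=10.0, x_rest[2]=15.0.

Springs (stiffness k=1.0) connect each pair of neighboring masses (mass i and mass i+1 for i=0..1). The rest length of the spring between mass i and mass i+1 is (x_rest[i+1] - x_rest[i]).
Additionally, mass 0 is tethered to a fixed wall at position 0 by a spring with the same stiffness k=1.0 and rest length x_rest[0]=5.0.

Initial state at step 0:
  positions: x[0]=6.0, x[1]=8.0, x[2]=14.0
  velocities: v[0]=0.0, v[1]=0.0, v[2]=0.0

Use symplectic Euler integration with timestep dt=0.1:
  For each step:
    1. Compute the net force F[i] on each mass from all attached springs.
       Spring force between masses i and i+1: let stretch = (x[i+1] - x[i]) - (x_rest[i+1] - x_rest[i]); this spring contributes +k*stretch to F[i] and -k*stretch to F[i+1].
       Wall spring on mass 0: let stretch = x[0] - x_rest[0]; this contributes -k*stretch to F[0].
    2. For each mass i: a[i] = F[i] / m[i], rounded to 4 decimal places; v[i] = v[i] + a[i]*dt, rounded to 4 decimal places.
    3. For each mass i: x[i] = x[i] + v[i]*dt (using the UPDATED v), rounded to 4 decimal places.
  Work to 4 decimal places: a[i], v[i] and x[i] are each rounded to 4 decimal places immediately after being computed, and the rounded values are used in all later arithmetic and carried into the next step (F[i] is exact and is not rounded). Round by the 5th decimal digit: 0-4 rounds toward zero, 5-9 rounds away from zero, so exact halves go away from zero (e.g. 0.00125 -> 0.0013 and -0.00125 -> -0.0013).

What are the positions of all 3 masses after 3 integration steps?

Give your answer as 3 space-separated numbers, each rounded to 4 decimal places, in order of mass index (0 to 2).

Step 0: x=[6.0000 8.0000 14.0000] v=[0.0000 0.0000 0.0000]
Step 1: x=[5.9600 8.0400 13.9900] v=[-0.4000 0.4000 -0.1000]
Step 2: x=[5.8812 8.1187 13.9705] v=[-0.7880 0.7870 -0.1950]
Step 3: x=[5.7660 8.2335 13.9425] v=[-1.1524 1.1484 -0.2802]

Answer: 5.7660 8.2335 13.9425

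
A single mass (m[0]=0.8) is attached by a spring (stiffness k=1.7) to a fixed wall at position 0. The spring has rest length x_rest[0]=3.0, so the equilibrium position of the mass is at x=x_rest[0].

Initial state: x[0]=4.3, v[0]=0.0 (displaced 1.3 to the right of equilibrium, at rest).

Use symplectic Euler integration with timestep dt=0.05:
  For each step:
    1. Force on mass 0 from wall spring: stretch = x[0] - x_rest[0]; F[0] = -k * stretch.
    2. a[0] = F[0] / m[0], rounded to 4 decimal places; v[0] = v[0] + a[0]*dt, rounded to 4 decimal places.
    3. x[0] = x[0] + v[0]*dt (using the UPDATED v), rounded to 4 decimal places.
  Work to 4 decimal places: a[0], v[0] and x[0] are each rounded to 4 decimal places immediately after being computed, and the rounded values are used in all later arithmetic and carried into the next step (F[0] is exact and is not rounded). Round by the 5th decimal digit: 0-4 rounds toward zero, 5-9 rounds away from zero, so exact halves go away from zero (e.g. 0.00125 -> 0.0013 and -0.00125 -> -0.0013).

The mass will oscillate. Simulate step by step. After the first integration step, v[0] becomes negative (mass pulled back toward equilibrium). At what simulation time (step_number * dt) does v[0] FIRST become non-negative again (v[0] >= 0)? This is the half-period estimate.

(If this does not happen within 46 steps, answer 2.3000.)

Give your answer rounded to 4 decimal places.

Step 0: x=[4.3000] v=[0.0000]
Step 1: x=[4.2931] v=[-0.1381]
Step 2: x=[4.2793] v=[-0.2755]
Step 3: x=[4.2587] v=[-0.4114]
Step 4: x=[4.2314] v=[-0.5451]
Step 5: x=[4.1976] v=[-0.6759]
Step 6: x=[4.1574] v=[-0.8031]
Step 7: x=[4.1111] v=[-0.9261]
Step 8: x=[4.0589] v=[-1.0442]
Step 9: x=[4.0011] v=[-1.1567]
Step 10: x=[3.9379] v=[-1.2631]
Step 11: x=[3.8698] v=[-1.3628]
Step 12: x=[3.7970] v=[-1.4552]
Step 13: x=[3.7200] v=[-1.5399]
Step 14: x=[3.6392] v=[-1.6164]
Step 15: x=[3.5550] v=[-1.6843]
Step 16: x=[3.4678] v=[-1.7433]
Step 17: x=[3.3782] v=[-1.7930]
Step 18: x=[3.2865] v=[-1.8332]
Step 19: x=[3.1933] v=[-1.8636]
Step 20: x=[3.0991] v=[-1.8841]
Step 21: x=[3.0044] v=[-1.8946]
Step 22: x=[2.9096] v=[-1.8951]
Step 23: x=[2.8153] v=[-1.8855]
Step 24: x=[2.7220] v=[-1.8659]
Step 25: x=[2.6302] v=[-1.8364]
Step 26: x=[2.5403] v=[-1.7971]
Step 27: x=[2.4529] v=[-1.7483]
Step 28: x=[2.3684] v=[-1.6902]
Step 29: x=[2.2872] v=[-1.6231]
Step 30: x=[2.2098] v=[-1.5474]
Step 31: x=[2.1366] v=[-1.4634]
Step 32: x=[2.0680] v=[-1.3717]
Step 33: x=[2.0044] v=[-1.2727]
Step 34: x=[1.9461] v=[-1.1669]
Step 35: x=[1.8934] v=[-1.0549]
Step 36: x=[1.8465] v=[-0.9373]
Step 37: x=[1.8058] v=[-0.8147]
Step 38: x=[1.7714] v=[-0.6878]
Step 39: x=[1.7435] v=[-0.5573]
Step 40: x=[1.7223] v=[-0.4238]
Step 41: x=[1.7079] v=[-0.2880]
Step 42: x=[1.7004] v=[-0.1507]
Step 43: x=[1.6998] v=[-0.0126]
Step 44: x=[1.7061] v=[0.1255]
First v>=0 after going negative at step 44, time=2.2000

Answer: 2.2000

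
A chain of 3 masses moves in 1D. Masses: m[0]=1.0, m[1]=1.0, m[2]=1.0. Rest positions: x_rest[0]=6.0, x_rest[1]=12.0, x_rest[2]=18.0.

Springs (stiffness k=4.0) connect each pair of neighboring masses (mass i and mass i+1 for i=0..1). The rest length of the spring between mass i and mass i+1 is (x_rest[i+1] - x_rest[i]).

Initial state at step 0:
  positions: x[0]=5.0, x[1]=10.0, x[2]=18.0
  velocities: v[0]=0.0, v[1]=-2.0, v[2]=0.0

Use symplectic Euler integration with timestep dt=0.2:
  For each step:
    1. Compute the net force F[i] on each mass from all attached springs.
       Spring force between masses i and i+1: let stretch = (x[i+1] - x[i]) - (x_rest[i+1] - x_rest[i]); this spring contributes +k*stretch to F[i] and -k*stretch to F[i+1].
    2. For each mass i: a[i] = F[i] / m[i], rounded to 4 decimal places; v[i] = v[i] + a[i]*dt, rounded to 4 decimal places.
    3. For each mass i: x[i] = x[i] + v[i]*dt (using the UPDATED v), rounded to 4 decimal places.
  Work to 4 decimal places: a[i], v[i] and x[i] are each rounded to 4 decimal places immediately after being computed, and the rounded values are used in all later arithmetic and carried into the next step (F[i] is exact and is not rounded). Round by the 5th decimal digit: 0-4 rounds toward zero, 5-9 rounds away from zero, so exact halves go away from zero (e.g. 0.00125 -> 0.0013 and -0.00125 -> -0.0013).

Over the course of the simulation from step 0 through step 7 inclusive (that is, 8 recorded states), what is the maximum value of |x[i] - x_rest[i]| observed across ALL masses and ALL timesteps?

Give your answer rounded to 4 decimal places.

Step 0: x=[5.0000 10.0000 18.0000] v=[0.0000 -2.0000 0.0000]
Step 1: x=[4.8400 10.0800 17.6800] v=[-0.8000 0.4000 -1.6000]
Step 2: x=[4.5584 10.5376 17.1040] v=[-1.4080 2.2880 -2.8800]
Step 3: x=[4.2735 11.0892 16.4374] v=[-1.4246 2.7578 -3.3331]
Step 4: x=[4.1191 11.4060 15.8751] v=[-0.7720 1.5838 -2.8117]
Step 5: x=[4.1706 11.2719 15.5577] v=[0.2575 -0.6704 -1.5870]
Step 6: x=[4.3983 10.6873 15.5146] v=[1.1385 -2.9228 -0.2156]
Step 7: x=[4.6722 9.8689 15.6591] v=[1.3697 -4.0922 0.7226]
Max displacement = 2.4854

Answer: 2.4854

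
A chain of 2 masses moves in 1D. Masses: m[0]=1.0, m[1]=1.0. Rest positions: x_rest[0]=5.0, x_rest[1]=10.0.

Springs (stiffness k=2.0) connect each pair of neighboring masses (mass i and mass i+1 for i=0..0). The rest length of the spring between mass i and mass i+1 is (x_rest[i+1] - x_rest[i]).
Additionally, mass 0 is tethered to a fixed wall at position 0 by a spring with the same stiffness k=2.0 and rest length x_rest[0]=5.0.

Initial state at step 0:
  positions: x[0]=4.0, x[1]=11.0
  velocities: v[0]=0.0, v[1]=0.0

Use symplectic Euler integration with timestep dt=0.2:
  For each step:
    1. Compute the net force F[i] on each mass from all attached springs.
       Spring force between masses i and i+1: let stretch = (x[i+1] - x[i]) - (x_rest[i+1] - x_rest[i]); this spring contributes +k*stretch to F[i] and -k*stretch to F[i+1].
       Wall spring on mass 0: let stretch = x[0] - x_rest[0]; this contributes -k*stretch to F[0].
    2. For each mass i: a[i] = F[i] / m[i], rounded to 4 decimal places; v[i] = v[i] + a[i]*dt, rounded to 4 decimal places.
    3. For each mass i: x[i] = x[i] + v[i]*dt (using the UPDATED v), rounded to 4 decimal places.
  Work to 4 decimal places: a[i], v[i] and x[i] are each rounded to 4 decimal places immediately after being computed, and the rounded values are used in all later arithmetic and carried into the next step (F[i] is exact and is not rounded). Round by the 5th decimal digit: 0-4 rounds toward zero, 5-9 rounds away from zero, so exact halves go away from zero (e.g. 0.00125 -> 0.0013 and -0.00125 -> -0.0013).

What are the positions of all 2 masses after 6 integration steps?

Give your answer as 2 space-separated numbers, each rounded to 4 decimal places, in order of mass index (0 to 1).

Step 0: x=[4.0000 11.0000] v=[0.0000 0.0000]
Step 1: x=[4.2400 10.8400] v=[1.2000 -0.8000]
Step 2: x=[4.6688 10.5520] v=[2.1440 -1.4400]
Step 3: x=[5.1948 10.1933] v=[2.6298 -1.7933]
Step 4: x=[5.7051 9.8348] v=[2.5513 -1.7927]
Step 5: x=[6.0893 9.5459] v=[1.9211 -1.4446]
Step 6: x=[6.2629 9.3805] v=[0.8680 -0.8272]

Answer: 6.2629 9.3805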